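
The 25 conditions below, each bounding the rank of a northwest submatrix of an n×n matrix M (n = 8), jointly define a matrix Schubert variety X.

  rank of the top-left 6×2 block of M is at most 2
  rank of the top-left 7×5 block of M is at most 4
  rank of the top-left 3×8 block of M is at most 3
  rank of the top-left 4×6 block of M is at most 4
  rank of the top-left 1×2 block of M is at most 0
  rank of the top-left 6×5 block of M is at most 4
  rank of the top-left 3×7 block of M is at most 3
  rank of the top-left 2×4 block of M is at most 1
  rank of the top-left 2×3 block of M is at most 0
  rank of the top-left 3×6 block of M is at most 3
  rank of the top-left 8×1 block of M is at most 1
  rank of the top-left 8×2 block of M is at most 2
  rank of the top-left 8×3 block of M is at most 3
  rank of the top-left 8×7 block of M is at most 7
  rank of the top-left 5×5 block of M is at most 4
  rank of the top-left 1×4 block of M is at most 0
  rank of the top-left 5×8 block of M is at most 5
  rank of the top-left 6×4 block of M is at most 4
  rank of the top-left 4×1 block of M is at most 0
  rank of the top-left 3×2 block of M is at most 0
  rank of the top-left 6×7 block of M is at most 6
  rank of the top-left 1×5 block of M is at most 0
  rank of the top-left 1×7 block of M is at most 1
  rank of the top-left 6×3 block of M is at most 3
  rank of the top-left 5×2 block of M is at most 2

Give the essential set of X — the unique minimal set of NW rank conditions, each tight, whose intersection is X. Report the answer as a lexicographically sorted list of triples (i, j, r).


Computing R[i][j] = min implied NW-rank bound (n=8, 25 conditions):

  row 1: 0 0 0 0 0 1 1 1
  row 2: 0 0 0 1 1 2 2 2
  row 3: 0 0 1 2 2 3 3 3
  row 4: 0 1 2 3 3 4 4 4
  row 5: 1 2 3 4 4 5 5 5
  row 6: 1 2 3 4 4 5 6 6
  row 7: 1 2 3 4 4 5 6 7
  row 8: 1 2 3 4 5 6 7 8

giving w = (6, 4, 3, 2, 1, 7, 8, 5) via Δ²R.

D(w) has 13 cells with 5 SE-corners; essential set:

[(1, 5, 0), (2, 3, 0), (3, 2, 0), (4, 1, 0), (7, 5, 4)]


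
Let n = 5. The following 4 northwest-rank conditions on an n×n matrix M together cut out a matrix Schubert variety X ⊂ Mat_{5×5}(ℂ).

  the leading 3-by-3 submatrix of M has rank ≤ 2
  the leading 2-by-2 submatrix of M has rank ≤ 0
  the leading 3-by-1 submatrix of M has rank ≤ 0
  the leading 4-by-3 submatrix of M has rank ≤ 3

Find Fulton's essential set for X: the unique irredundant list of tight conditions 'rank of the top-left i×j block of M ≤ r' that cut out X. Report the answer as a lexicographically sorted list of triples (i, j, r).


Reconstructing r_w from the 4 given conditions:

  i=1: 0  0  1  1  1
  i=2: 0  0  1  2  2
  i=3: 0  1  2  3  3
  i=4: 1  2  3  4  4
  i=5: 1  2  3  4  5

so w = (3, 4, 2, 1, 5).

Rothe diagram D(w) (5 cells), 2 SE-corners (essential conditions):

[(2, 2, 0), (3, 1, 0)]


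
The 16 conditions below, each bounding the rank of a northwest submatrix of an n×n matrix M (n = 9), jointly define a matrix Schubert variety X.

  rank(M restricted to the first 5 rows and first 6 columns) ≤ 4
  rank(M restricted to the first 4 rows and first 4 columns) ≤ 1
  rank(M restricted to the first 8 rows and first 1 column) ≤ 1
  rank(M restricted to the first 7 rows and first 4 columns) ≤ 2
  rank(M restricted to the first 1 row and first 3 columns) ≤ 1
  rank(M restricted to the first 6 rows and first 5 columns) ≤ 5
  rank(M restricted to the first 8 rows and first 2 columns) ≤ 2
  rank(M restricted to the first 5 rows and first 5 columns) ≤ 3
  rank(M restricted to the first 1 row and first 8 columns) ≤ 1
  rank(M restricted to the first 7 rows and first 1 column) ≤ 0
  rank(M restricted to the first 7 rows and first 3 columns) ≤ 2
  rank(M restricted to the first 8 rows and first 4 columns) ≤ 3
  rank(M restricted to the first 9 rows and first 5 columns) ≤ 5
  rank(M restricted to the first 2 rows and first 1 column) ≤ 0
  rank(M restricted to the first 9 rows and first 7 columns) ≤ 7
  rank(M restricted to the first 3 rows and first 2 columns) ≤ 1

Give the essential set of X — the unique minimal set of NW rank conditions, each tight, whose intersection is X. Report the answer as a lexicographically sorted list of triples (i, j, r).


The tightest implied rank at each (i,j), from the 16 conditions:

  0 | 1 | 1 | 1 | 1 | 1 | 1 | 1 | 1
  0 | 1 | 1 | 1 | 2 | 2 | 2 | 2 | 2
  0 | 1 | 1 | 1 | 2 | 3 | 3 | 3 | 3
  0 | 1 | 1 | 1 | 2 | 3 | 4 | 4 | 4
  0 | 1 | 2 | 2 | 3 | 4 | 5 | 5 | 5
  0 | 1 | 2 | 2 | 3 | 4 | 5 | 6 | 6
  0 | 1 | 2 | 2 | 3 | 4 | 5 | 6 | 7
  1 | 2 | 3 | 3 | 4 | 5 | 6 | 7 | 8
  1 | 2 | 3 | 4 | 5 | 6 | 7 | 8 | 9

reading off 1-entries of Δ²R: w = (2, 5, 6, 7, 3, 8, 9, 1, 4).

Rothe diagram D(w) (15 cells), 3 SE-corners (essential conditions):

[(4, 4, 1), (7, 1, 0), (7, 4, 2)]


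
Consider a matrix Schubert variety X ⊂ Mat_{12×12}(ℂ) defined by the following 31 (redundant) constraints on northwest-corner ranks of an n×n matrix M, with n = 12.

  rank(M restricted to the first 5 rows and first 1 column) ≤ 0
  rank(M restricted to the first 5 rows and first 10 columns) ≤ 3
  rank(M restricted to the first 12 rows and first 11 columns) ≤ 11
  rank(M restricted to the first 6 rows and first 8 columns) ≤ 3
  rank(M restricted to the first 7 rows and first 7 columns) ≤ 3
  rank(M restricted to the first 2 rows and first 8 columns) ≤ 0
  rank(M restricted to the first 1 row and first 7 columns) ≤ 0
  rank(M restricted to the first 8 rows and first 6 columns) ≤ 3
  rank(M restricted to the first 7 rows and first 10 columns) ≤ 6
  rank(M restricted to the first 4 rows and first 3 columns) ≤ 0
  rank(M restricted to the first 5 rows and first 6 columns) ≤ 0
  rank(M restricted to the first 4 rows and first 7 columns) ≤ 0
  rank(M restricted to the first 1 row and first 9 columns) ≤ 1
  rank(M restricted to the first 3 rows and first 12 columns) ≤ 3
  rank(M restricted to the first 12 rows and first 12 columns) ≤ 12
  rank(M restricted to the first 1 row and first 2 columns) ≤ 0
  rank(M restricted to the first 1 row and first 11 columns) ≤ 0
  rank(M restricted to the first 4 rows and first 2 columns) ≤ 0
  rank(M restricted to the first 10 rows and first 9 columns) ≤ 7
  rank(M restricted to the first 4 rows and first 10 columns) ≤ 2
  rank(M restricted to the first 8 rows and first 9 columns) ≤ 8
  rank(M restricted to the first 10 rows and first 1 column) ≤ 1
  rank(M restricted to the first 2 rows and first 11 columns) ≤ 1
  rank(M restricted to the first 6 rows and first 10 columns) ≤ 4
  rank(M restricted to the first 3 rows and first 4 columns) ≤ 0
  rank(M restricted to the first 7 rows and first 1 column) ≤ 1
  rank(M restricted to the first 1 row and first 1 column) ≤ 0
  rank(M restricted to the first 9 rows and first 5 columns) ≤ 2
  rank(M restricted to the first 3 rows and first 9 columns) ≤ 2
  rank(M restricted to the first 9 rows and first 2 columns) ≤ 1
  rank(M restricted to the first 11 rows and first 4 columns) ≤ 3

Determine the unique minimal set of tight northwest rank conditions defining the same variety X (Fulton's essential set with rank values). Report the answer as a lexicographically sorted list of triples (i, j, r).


Propagating the 31 rank bounds to every northwest block:

  0 | 0 | 0 | 0 | 0 | 0 | 0 | 0 | 0 | 0 | 0 | 1
  0 | 0 | 0 | 0 | 0 | 0 | 0 | 0 | 1 | 1 | 1 | 2
  0 | 0 | 0 | 0 | 0 | 0 | 0 | 1 | 2 | 2 | 2 | 3
  0 | 0 | 0 | 0 | 0 | 0 | 0 | 1 | 2 | 2 | 3 | 4
  0 | 0 | 0 | 0 | 0 | 0 | 1 | 2 | 3 | 3 | 4 | 5
  1 | 1 | 1 | 1 | 1 | 1 | 2 | 3 | 4 | 4 | 5 | 6
  1 | 1 | 2 | 2 | 2 | 2 | 3 | 4 | 5 | 5 | 6 | 7
  1 | 1 | 2 | 2 | 2 | 3 | 4 | 5 | 6 | 6 | 7 | 8
  1 | 1 | 2 | 2 | 2 | 3 | 4 | 5 | 6 | 7 | 8 | 9
  1 | 2 | 3 | 3 | 3 | 4 | 5 | 6 | 7 | 8 | 9 | 10
  1 | 2 | 3 | 3 | 4 | 5 | 6 | 7 | 8 | 9 | 10 | 11
  1 | 2 | 3 | 4 | 5 | 6 | 7 | 8 | 9 | 10 | 11 | 12

reading off 1-entries of Δ²R: w = (12, 9, 8, 11, 7, 1, 3, 6, 10, 2, 5, 4).

Fulton essential set (8 of the 48 Rothe cells):

[(1, 11, 0), (2, 8, 0), (4, 7, 0), (4, 10, 2), (5, 6, 0), (9, 2, 1), (9, 5, 2), (11, 4, 3)]


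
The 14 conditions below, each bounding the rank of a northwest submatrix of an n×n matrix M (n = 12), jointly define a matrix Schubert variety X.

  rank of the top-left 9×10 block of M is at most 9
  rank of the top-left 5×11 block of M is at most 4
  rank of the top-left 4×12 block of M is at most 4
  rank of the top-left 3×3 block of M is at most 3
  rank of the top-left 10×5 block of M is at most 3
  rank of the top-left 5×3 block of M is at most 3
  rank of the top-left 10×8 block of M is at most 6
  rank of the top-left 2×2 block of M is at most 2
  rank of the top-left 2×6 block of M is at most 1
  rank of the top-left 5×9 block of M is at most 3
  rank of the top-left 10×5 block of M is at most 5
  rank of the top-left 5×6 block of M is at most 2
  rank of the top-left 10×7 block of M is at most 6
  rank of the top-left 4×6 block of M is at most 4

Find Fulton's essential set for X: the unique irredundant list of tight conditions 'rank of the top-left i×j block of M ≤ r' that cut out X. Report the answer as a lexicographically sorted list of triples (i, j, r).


Reconstructing r_w from the 14 given conditions:

  row 1: 1  1  1  1  1  1  1  1  1  1  1  1
  row 2: 1  1  1  1  1  1  2  2  2  2  2  2
  row 3: 1  2  2  2  2  2  3  3  3  3  3  3
  row 4: 1  2  2  2  2  2  3  3  3  4  4  4
  row 5: 1  2  2  2  2  2  3  3  3  4  4  5
  row 6: 1  2  3  3  3  3  4  4  4  5  5  6
  row 7: 1  2  3  3  3  4  5  5  5  6  6  7
  row 8: 1  2  3  3  3  4  5  6  6  7  7  8
  row 9: 1  2  3  3  3  4  5  6  7  8  8  9
  row 10: 1  2  3  3  3  4  5  6  7  8  9  10
  row 11: 1  2  3  4  4  5  6  7  8  9  10  11
  row 12: 1  2  3  4  5  6  7  8  9  10  11  12

reading off 1-entries of Δ²R: w = (1, 7, 2, 10, 12, 3, 6, 8, 9, 11, 4, 5).

5 SE-corners of the 26-cell Rothe diagram give Ess(w):

[(2, 6, 1), (5, 6, 2), (5, 9, 3), (5, 11, 4), (10, 5, 3)]


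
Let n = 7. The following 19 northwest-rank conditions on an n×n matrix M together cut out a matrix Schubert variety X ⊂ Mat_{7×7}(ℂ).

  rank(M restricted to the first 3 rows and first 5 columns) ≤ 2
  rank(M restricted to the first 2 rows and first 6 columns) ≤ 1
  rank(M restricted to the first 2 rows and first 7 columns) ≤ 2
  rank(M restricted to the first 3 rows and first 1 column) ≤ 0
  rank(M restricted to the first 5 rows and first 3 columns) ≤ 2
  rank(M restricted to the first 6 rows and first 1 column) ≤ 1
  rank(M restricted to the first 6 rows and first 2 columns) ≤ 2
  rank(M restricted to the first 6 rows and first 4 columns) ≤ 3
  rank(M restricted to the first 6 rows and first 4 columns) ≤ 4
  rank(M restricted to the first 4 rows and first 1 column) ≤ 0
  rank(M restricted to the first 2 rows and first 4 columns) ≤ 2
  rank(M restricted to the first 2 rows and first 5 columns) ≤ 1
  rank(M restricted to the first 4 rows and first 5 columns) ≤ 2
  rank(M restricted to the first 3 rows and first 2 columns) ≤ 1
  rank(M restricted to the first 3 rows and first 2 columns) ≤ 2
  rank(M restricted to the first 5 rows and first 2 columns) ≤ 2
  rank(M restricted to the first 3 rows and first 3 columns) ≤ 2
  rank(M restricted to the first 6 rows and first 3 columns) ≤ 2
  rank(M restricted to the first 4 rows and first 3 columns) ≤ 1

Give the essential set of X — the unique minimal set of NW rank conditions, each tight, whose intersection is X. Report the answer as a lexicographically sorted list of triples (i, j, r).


Recovering R(i,j) via the rank-extension bound from the 19 conditions:

  i=1: 0  1  1  1  1  1  1
  i=2: 0  1  1  1  1  1  2
  i=3: 0  1  1  2  2  2  3
  i=4: 0  1  1  2  2  3  4
  i=5: 1  2  2  3  3  4  5
  i=6: 1  2  2  3  4  5  6
  i=7: 1  2  3  4  5  6  7

giving w = (2, 7, 4, 6, 1, 5, 3) via Δ²R.

ℓ(w)=12; the 5 essential cells (i,j,r):

[(2, 6, 1), (4, 1, 0), (4, 3, 1), (4, 5, 2), (6, 3, 2)]


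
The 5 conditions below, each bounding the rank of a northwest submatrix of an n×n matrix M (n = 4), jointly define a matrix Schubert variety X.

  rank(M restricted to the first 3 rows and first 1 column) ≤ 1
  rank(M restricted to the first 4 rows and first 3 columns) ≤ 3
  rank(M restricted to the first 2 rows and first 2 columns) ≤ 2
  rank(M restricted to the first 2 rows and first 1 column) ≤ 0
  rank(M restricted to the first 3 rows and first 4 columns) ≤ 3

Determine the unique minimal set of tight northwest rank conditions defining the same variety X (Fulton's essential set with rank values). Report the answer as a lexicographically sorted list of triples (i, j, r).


Recovering R(i,j) via the rank-extension bound from the 5 conditions:

  R[1]: 0 1 1 1
  R[2]: 0 1 2 2
  R[3]: 1 2 3 3
  R[4]: 1 2 3 4

giving w = (2, 3, 1, 4) via Δ²R.

D(w) has 2 cells with 1 SE-corner; essential set:

[(2, 1, 0)]


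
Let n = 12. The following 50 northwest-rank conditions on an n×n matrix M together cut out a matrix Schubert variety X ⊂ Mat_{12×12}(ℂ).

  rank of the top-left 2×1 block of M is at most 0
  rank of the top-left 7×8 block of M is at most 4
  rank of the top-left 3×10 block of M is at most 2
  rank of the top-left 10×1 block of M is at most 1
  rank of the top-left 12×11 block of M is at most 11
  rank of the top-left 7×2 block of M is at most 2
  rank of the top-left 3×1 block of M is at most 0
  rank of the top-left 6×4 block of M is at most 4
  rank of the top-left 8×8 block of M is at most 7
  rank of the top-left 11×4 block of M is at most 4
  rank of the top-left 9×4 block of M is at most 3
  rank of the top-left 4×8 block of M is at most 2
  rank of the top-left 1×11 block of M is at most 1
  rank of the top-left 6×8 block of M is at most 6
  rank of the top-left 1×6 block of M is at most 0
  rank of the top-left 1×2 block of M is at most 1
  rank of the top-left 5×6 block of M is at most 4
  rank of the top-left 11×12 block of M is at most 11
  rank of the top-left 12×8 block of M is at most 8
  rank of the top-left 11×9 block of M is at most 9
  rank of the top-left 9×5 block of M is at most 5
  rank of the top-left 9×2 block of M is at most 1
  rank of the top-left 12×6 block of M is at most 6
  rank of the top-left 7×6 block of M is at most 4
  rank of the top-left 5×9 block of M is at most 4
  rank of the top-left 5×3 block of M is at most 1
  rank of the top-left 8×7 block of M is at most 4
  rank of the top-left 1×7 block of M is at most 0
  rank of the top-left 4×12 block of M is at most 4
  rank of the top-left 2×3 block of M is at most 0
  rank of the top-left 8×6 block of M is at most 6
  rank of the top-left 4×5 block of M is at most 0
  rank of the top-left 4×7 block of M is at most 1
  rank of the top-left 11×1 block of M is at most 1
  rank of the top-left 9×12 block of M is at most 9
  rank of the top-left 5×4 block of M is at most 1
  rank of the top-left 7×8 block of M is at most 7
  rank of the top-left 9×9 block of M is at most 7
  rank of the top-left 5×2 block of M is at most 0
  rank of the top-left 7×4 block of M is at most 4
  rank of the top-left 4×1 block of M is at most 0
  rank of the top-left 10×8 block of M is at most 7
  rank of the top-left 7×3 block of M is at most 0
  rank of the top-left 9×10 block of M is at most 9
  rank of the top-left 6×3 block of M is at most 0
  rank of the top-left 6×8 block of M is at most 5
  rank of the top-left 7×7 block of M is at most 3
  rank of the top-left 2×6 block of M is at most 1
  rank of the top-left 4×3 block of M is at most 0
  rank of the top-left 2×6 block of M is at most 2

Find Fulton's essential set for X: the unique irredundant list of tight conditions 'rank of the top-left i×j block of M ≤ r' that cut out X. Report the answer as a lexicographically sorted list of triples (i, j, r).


Computing R[i][j] = min implied NW-rank bound (n=12, 50 conditions):

  i=1: 0  0  0  0  0  0  0  1  1  1  1  1
  i=2: 0  0  0  0  0  1  1  2  2  2  2  2
  i=3: 0  0  0  0  0  1  1  2  2  2  3  3
  i=4: 0  0  0  0  0  1  1  2  3  3  4  4
  i=5: 0  0  0  1  1  2  2  3  4  4  5  5
  i=6: 0  0  0  1  2  3  3  4  5  5  6  6
  i=7: 0  0  0  1  2  3  3  4  5  6  7  7
  i=8: 1  1  1  2  3  4  4  5  6  7  8  8
  i=9: 1  1  2  3  4  5  5  6  7  8  9  9
  i=10: 1  2  3  4  5  6  6  7  8  9  10  10
  i=11: 1  2  3  4  5  6  7  8  9  10  11  11
  i=12: 1  2  3  4  5  6  7  8  9  10  11  12

giving w = (8, 6, 11, 9, 4, 5, 10, 1, 3, 2, 7, 12) via Δ²R.

Fulton essential set (7 of the 37 Rothe cells):

[(1, 7, 0), (3, 10, 2), (4, 5, 0), (4, 7, 1), (7, 3, 0), (7, 7, 3), (9, 2, 1)]


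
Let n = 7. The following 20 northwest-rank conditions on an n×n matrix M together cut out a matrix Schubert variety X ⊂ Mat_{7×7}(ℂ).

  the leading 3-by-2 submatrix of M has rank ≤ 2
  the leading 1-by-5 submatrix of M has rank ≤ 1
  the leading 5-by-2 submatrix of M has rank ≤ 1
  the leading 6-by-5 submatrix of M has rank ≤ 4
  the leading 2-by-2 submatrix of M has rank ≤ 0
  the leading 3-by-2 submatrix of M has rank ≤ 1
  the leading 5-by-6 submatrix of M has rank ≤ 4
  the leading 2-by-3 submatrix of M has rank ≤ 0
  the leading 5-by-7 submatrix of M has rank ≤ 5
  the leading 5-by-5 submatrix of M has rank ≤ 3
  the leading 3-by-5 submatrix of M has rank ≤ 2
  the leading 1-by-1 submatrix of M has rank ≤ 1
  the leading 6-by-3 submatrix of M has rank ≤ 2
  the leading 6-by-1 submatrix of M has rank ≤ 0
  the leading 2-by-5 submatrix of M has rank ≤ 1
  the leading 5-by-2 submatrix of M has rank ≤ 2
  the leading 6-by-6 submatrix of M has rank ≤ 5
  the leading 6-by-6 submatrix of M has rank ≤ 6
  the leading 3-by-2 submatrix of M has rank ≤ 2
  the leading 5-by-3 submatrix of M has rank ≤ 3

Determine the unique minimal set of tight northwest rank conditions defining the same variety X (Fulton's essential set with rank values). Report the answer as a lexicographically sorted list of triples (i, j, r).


Computing R[i][j] = min implied NW-rank bound (n=7, 20 conditions):

  i=1: 0 | 0 | 0 | 1 | 1 | 1 | 1
  i=2: 0 | 0 | 0 | 1 | 1 | 2 | 2
  i=3: 0 | 1 | 1 | 2 | 2 | 3 | 3
  i=4: 0 | 1 | 2 | 3 | 3 | 4 | 4
  i=5: 0 | 1 | 2 | 3 | 3 | 4 | 5
  i=6: 0 | 1 | 2 | 3 | 4 | 5 | 6
  i=7: 1 | 2 | 3 | 4 | 5 | 6 | 7

giving w = (4, 6, 2, 3, 7, 5, 1) via Δ²R.

D(w) has 12 cells with 4 SE-corners; essential set:

[(2, 3, 0), (2, 5, 1), (5, 5, 3), (6, 1, 0)]


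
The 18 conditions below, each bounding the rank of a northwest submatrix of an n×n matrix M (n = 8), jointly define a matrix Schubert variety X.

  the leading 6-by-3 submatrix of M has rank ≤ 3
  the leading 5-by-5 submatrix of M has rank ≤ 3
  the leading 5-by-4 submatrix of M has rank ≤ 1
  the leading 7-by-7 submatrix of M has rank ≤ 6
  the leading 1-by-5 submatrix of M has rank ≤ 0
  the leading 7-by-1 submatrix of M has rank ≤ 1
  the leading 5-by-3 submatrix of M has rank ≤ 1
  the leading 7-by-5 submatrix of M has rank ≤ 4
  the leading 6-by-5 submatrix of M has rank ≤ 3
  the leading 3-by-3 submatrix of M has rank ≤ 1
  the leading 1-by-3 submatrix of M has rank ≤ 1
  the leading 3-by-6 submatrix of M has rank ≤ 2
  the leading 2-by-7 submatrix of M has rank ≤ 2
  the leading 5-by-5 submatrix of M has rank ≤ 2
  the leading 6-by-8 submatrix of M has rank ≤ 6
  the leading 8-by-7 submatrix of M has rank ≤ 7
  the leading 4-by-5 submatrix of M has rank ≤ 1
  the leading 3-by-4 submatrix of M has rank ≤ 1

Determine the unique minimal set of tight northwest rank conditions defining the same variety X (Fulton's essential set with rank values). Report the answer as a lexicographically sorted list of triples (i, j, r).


Computing R[i][j] = min implied NW-rank bound (n=8, 18 conditions):

  i=1: 0, 0, 0, 0, 0, 1, 1, 1
  i=2: 1, 1, 1, 1, 1, 2, 2, 2
  i=3: 1, 1, 1, 1, 1, 2, 3, 3
  i=4: 1, 1, 1, 1, 1, 2, 3, 4
  i=5: 1, 1, 1, 1, 2, 3, 4, 5
  i=6: 1, 2, 2, 2, 3, 4, 5, 6
  i=7: 1, 2, 3, 3, 4, 5, 6, 7
  i=8: 1, 2, 3, 4, 5, 6, 7, 8

hence w(1..8) = (6, 1, 7, 8, 5, 2, 3, 4).

Rothe diagram D(w) (16 cells), 3 SE-corners (essential conditions):

[(1, 5, 0), (4, 5, 1), (5, 4, 1)]


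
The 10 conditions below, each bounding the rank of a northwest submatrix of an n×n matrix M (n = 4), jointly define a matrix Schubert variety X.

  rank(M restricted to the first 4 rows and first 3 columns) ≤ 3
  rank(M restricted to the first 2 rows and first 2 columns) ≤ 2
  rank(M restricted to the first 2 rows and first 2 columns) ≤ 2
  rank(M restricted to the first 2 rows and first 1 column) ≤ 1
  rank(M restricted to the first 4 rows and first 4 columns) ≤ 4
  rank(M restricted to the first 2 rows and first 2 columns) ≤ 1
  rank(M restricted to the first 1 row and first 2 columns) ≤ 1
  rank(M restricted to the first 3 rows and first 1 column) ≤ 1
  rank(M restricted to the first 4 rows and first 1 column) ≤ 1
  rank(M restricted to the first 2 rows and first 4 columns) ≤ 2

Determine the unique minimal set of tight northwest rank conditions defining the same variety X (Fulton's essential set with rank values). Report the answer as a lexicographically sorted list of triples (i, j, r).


Reconstructing r_w from the 10 given conditions:

  1  1  1  1
  1  1  2  2
  1  2  3  3
  1  2  3  4

so w = (1, 3, 2, 4).

Fulton essential set (the sole Rothe cell):

[(2, 2, 1)]


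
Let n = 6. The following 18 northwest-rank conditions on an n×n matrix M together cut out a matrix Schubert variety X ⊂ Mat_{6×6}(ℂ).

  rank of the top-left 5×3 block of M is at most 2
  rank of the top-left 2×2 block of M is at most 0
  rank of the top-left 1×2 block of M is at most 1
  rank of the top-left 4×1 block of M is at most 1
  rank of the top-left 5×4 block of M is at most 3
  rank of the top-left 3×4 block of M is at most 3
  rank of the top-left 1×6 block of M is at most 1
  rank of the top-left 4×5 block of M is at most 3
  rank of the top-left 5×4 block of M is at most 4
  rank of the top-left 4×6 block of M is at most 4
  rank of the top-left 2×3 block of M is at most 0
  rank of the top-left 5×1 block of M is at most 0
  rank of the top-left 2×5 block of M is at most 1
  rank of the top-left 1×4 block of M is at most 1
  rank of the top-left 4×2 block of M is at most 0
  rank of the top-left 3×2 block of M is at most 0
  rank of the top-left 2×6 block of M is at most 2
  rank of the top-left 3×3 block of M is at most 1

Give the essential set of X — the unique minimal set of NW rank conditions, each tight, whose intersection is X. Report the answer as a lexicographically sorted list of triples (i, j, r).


Propagating the 18 rank bounds to every northwest block:

  R[1]: 0 0 0 1 1 1
  R[2]: 0 0 0 1 1 2
  R[3]: 0 0 1 2 2 3
  R[4]: 0 0 1 2 3 4
  R[5]: 0 1 2 3 4 5
  R[6]: 1 2 3 4 5 6

hence w(1..6) = (4, 6, 3, 5, 2, 1).

Rothe diagram D(w) (12 cells), 4 SE-corners (essential conditions):

[(2, 3, 0), (2, 5, 1), (4, 2, 0), (5, 1, 0)]


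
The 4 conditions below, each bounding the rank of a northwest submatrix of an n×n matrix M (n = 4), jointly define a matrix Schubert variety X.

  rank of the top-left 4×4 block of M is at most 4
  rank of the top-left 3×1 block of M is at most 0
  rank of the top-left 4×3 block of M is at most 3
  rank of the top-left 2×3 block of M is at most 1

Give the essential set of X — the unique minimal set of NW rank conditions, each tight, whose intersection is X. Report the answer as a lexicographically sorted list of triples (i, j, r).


Rank table r_w(4×4) implied by the 4 constraints:

  i=1: 0 1 1 1
  i=2: 0 1 1 2
  i=3: 0 1 2 3
  i=4: 1 2 3 4

the unique w with this rank table is (2, 4, 3, 1).

Rothe diagram D(w) (4 cells), 2 SE-corners (essential conditions):

[(2, 3, 1), (3, 1, 0)]


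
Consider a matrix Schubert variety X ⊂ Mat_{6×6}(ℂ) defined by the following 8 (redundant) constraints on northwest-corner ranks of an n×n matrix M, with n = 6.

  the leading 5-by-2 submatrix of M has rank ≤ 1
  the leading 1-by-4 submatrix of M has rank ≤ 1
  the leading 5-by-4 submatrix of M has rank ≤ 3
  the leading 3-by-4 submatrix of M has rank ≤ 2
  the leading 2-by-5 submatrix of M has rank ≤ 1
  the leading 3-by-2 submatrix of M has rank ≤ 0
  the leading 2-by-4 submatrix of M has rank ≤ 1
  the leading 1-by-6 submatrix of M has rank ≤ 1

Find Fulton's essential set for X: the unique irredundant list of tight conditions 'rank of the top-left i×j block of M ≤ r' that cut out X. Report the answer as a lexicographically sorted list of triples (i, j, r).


Computing R[i][j] = min implied NW-rank bound (n=6, 8 conditions):

  R[1]: 0 0 1 1 1 1
  R[2]: 0 0 1 1 1 2
  R[3]: 0 0 1 2 2 3
  R[4]: 1 1 2 3 3 4
  R[5]: 1 1 2 3 4 5
  R[6]: 1 2 3 4 5 6

so w = (3, 6, 4, 1, 5, 2).

Rothe diagram D(w) (9 cells), 3 SE-corners (essential conditions):

[(2, 5, 1), (3, 2, 0), (5, 2, 1)]


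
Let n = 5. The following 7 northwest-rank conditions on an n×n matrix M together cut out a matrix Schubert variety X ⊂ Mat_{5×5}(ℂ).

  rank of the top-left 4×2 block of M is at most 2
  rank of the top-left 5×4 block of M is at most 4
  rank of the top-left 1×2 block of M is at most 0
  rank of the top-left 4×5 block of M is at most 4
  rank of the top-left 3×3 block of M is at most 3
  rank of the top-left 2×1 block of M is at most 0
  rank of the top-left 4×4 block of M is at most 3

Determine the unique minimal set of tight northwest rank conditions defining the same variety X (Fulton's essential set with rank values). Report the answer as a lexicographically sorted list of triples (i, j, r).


The tightest implied rank at each (i,j), from the 7 conditions:

  R[1]: 0, 0, 1, 1, 1
  R[2]: 0, 1, 2, 2, 2
  R[3]: 1, 2, 3, 3, 3
  R[4]: 1, 2, 3, 3, 4
  R[5]: 1, 2, 3, 4, 5

hence w(1..5) = (3, 2, 1, 5, 4).

Rothe diagram D(w) (4 cells), 3 SE-corners (essential conditions):

[(1, 2, 0), (2, 1, 0), (4, 4, 3)]


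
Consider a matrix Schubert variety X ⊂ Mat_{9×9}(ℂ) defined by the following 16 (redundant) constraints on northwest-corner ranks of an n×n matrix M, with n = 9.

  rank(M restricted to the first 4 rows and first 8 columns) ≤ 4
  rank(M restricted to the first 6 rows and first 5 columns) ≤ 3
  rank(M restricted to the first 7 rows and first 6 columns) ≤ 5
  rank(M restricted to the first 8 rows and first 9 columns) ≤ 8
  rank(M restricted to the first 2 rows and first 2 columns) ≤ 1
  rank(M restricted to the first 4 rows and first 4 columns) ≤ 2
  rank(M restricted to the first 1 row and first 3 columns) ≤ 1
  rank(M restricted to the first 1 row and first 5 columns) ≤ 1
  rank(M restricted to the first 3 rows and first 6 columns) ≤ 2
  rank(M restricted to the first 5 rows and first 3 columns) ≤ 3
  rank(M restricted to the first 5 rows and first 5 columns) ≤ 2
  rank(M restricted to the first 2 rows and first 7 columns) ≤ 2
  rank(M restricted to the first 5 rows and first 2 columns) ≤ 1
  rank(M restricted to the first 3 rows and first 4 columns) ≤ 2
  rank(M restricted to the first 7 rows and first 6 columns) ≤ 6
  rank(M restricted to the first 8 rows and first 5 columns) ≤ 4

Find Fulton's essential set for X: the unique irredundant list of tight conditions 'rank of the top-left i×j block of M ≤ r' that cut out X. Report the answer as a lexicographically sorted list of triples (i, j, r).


The tightest implied rank at each (i,j), from the 16 conditions:

  R[1]: 1 1 1 1 1 1 1 1 1
  R[2]: 1 1 2 2 2 2 2 2 2
  R[3]: 1 1 2 2 2 2 3 3 3
  R[4]: 1 1 2 2 2 3 4 4 4
  R[5]: 1 1 2 2 2 3 4 5 5
  R[6]: 1 2 3 3 3 4 5 6 6
  R[7]: 1 2 3 4 4 5 6 7 7
  R[8]: 1 2 3 4 4 5 6 7 8
  R[9]: 1 2 3 4 5 6 7 8 9

the unique w with this rank table is (1, 3, 7, 6, 8, 2, 4, 9, 5).

|D(w)|=12, |Ess(w)|=4:

[(3, 6, 2), (5, 2, 1), (5, 5, 2), (8, 5, 4)]


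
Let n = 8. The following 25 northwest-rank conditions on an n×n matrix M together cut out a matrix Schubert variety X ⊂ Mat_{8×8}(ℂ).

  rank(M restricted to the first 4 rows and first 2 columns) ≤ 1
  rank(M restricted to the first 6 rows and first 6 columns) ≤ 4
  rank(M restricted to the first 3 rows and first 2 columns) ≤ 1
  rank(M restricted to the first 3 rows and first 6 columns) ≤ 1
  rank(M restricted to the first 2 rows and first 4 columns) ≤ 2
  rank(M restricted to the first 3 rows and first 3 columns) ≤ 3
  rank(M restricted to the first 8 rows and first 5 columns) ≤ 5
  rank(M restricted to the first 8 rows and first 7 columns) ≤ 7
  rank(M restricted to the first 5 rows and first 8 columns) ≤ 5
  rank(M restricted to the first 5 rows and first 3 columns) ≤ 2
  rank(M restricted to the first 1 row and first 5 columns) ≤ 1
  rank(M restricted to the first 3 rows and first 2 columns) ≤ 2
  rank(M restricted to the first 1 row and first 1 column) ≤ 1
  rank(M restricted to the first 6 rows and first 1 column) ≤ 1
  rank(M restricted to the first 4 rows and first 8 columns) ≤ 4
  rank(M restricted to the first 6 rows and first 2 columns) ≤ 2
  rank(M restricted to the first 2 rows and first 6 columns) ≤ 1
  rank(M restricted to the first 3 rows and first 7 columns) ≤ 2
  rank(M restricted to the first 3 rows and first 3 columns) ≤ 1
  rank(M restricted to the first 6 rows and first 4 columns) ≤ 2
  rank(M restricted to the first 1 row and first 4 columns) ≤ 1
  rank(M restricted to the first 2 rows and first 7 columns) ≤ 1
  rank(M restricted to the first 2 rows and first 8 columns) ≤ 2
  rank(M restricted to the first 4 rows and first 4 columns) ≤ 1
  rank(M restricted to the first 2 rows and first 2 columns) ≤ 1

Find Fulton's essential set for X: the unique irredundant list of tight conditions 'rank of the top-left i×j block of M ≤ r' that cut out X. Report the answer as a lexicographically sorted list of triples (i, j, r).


Recovering R(i,j) via the rank-extension bound from the 25 conditions:

  R[1]: 1 1 1 1 1 1 1 1
  R[2]: 1 1 1 1 1 1 1 2
  R[3]: 1 1 1 1 1 1 2 3
  R[4]: 1 1 1 1 2 2 3 4
  R[5]: 1 2 2 2 3 3 4 5
  R[6]: 1 2 2 2 3 4 5 6
  R[7]: 1 2 3 3 4 5 6 7
  R[8]: 1 2 3 4 5 6 7 8

hence w(1..8) = (1, 8, 7, 5, 2, 6, 3, 4).

ℓ(w)=16; the 4 essential cells (i,j,r):

[(2, 7, 1), (3, 6, 1), (4, 4, 1), (6, 4, 2)]


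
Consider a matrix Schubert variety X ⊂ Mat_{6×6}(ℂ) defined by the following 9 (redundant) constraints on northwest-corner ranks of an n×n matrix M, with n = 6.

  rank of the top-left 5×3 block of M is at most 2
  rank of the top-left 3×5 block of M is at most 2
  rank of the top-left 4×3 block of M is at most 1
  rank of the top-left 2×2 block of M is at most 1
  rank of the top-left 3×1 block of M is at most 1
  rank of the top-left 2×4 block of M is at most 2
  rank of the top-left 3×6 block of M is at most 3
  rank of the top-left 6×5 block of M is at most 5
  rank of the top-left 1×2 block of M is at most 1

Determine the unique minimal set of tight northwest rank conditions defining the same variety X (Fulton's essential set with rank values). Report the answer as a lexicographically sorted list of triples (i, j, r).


Recovering R(i,j) via the rank-extension bound from the 9 conditions:

  R[1]: 1  1  1  1  1  1
  R[2]: 1  1  1  2  2  2
  R[3]: 1  1  1  2  2  3
  R[4]: 1  1  1  2  3  4
  R[5]: 1  2  2  3  4  5
  R[6]: 1  2  3  4  5  6

the unique w with this rank table is (1, 4, 6, 5, 2, 3).

D(w) has 7 cells with 2 SE-corners; essential set:

[(3, 5, 2), (4, 3, 1)]


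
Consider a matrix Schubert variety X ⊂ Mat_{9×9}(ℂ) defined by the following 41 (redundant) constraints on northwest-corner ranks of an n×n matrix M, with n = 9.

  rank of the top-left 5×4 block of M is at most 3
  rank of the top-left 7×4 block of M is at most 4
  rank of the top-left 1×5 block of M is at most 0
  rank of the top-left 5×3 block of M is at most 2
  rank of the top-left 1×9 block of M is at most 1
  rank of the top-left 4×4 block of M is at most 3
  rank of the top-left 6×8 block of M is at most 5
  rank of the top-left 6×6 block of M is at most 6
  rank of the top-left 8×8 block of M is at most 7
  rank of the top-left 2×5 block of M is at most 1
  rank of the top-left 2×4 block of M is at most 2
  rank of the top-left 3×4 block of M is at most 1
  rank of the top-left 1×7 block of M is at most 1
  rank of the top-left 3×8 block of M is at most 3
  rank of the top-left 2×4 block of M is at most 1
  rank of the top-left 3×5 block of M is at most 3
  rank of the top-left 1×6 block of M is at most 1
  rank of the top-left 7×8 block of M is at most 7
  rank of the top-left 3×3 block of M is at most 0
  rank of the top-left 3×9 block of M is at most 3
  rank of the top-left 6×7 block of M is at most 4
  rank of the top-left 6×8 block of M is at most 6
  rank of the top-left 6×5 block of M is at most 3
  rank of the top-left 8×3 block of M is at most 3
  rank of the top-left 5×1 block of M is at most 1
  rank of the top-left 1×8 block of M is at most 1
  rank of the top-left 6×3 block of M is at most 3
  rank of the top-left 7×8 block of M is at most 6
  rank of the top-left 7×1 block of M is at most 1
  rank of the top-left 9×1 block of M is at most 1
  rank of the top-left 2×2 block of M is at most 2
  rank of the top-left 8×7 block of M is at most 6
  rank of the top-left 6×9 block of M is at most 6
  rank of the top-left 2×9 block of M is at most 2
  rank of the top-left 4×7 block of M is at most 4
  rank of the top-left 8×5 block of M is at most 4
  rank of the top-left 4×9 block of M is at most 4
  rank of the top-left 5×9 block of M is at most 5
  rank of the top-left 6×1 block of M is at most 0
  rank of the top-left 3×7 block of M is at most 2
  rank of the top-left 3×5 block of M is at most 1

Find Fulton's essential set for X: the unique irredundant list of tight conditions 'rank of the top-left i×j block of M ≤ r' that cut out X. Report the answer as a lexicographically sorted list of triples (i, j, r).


Reconstructing r_w from the 41 given conditions:

  row 1: 0 | 0 | 0 | 0 | 0 | 1 | 1 | 1 | 1
  row 2: 0 | 0 | 0 | 1 | 1 | 2 | 2 | 2 | 2
  row 3: 0 | 0 | 0 | 1 | 1 | 2 | 2 | 3 | 3
  row 4: 0 | 1 | 1 | 2 | 2 | 3 | 3 | 4 | 4
  row 5: 0 | 1 | 2 | 3 | 3 | 4 | 4 | 5 | 5
  row 6: 0 | 1 | 2 | 3 | 3 | 4 | 4 | 5 | 6
  row 7: 1 | 2 | 3 | 4 | 4 | 5 | 5 | 6 | 7
  row 8: 1 | 2 | 3 | 4 | 4 | 5 | 6 | 7 | 8
  row 9: 1 | 2 | 3 | 4 | 5 | 6 | 7 | 8 | 9

second differences of R give the permutation w = (6, 4, 8, 2, 3, 9, 1, 7, 5).

ℓ(w)=19; the 8 essential cells (i,j,r):

[(1, 5, 0), (3, 3, 0), (3, 5, 1), (3, 7, 2), (6, 1, 0), (6, 5, 3), (6, 7, 4), (8, 5, 4)]


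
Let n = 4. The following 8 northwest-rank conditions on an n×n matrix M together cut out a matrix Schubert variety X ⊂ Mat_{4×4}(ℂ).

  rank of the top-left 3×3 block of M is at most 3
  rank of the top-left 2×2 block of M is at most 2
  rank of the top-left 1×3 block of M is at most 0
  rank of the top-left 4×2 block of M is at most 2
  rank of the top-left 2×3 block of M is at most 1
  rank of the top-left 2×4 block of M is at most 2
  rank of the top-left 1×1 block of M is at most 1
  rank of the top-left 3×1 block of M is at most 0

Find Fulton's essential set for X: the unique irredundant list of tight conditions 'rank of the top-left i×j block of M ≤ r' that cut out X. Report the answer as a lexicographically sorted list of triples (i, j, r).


Propagating the 8 rank bounds to every northwest block:

  R[1]: 0, 0, 0, 1
  R[2]: 0, 1, 1, 2
  R[3]: 0, 1, 2, 3
  R[4]: 1, 2, 3, 4

the unique w with this rank table is (4, 2, 3, 1).

ℓ(w)=5; the 2 essential cells (i,j,r):

[(1, 3, 0), (3, 1, 0)]


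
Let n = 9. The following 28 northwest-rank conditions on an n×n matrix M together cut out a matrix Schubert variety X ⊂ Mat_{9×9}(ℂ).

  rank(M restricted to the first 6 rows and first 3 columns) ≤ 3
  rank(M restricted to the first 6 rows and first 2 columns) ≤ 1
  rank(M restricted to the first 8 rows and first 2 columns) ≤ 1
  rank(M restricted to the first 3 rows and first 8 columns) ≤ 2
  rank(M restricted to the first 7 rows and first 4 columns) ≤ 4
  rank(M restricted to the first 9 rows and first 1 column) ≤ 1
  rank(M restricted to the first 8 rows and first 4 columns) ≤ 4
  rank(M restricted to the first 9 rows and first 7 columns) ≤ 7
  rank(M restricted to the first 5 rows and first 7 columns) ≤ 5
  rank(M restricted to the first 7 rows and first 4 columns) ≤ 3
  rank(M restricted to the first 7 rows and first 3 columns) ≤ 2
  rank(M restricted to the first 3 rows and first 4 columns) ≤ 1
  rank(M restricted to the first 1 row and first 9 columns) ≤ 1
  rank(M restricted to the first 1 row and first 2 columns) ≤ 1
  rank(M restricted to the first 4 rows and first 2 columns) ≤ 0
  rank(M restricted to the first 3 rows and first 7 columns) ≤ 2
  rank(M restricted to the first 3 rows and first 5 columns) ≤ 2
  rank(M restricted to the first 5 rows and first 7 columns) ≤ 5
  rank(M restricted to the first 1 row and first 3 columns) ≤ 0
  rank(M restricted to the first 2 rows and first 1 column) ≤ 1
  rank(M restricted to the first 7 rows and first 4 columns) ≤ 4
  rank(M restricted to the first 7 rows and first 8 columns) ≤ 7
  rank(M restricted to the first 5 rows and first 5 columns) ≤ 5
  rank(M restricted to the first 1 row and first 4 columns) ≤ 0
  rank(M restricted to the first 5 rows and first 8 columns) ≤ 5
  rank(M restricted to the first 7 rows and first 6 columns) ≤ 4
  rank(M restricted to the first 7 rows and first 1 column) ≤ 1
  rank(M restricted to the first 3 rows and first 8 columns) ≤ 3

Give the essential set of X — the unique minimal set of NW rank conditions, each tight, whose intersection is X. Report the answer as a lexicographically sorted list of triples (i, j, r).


Propagating the 28 rank bounds to every northwest block:

  0, 0, 0, 0, 1, 1, 1, 1, 1
  0, 0, 1, 1, 2, 2, 2, 2, 2
  0, 0, 1, 1, 2, 2, 2, 2, 3
  0, 0, 1, 2, 3, 3, 3, 3, 4
  1, 1, 2, 3, 4, 4, 4, 4, 5
  1, 1, 2, 3, 4, 4, 5, 5, 6
  1, 1, 2, 3, 4, 4, 5, 6, 7
  1, 1, 2, 3, 4, 5, 6, 7, 8
  1, 2, 3, 4, 5, 6, 7, 8, 9

reading off 1-entries of Δ²R: w = (5, 3, 9, 4, 1, 7, 8, 6, 2).

Rothe diagram D(w) (19 cells), 6 SE-corners (essential conditions):

[(1, 4, 0), (3, 4, 1), (3, 8, 2), (4, 2, 0), (7, 6, 4), (8, 2, 1)]


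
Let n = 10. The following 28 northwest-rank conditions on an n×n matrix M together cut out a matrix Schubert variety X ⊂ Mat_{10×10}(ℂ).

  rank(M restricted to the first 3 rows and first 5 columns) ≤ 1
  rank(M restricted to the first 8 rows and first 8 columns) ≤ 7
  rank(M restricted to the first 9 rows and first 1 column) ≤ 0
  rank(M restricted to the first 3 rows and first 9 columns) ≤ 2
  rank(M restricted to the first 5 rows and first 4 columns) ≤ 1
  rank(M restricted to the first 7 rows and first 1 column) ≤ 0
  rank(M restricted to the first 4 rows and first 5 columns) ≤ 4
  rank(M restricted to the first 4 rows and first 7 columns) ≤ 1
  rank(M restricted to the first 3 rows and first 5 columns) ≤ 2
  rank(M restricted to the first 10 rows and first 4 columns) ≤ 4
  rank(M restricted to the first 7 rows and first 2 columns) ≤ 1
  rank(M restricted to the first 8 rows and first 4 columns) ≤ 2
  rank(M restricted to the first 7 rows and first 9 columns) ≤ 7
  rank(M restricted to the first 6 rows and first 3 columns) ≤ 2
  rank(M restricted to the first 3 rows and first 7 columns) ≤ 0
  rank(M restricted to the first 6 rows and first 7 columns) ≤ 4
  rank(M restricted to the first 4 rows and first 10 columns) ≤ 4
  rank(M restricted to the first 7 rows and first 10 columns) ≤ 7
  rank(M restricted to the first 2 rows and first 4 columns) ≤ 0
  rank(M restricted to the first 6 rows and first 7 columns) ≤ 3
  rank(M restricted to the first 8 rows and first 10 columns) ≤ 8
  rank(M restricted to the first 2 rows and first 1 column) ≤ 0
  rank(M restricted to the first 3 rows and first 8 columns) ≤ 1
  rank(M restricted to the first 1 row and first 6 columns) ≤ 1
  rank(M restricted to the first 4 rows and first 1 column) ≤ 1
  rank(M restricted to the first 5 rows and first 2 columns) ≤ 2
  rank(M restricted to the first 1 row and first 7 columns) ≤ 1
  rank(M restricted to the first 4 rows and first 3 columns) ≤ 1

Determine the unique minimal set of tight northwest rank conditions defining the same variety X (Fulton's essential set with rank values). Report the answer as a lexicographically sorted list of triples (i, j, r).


The tightest implied rank at each (i,j), from the 28 conditions:

  row 1: 0  0  0  0  0  0  0  1  1  1
  row 2: 0  0  0  0  0  0  0  1  2  2
  row 3: 0  0  0  0  0  0  0  1  2  3
  row 4: 0  1  1  1  1  1  1  2  3  4
  row 5: 0  1  1  1  2  2  2  3  4  5
  row 6: 0  1  2  2  3  3  3  4  5  6
  row 7: 0  1  2  2  3  4  4  5  6  7
  row 8: 0  1  2  2  3  4  5  6  7  8
  row 9: 0  1  2  3  4  5  6  7  8  9
  row 10: 1  2  3  4  5  6  7  8  9  10

giving w = (8, 9, 10, 2, 5, 3, 6, 7, 4, 1) via Δ²R.

4 SE-corners of the 31-cell Rothe diagram give Ess(w):

[(3, 7, 0), (5, 4, 1), (8, 4, 2), (9, 1, 0)]
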